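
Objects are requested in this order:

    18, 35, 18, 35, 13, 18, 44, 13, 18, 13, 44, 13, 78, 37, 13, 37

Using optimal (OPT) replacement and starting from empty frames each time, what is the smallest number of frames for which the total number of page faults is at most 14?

f=1: 16 faults
f=2: 8 faults
f=3: 6 faults
f=4: 6 faults
f=5: 6 faults
f=6: 6 faults
Smallest f with faults ≤ 14 is 2.

2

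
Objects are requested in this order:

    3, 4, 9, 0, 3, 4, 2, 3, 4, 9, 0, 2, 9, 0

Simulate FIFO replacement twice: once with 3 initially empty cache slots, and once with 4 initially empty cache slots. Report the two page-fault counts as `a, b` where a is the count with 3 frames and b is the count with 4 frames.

9, 10

3 frames: F F F F F F F . . F F . . . → 9 faults.
4 frames: F F F F . . F F F F F F . . → 10 faults.
10 > 9: adding a frame increased faults — Belady's anomaly.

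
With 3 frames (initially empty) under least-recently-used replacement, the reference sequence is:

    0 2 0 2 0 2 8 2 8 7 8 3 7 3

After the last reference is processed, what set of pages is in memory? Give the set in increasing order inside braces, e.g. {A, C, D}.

{3, 7, 8}

0: miss, frames [0]
2: miss, frames [0, 2]
0: hit
2: hit
0: hit
2: hit
8: miss, frames [0, 2, 8]
2: hit
8: hit
7: miss, evict 0, frames [2, 8, 7]
8: hit
3: miss, evict 2, frames [7, 8, 3]
7: hit
3: hit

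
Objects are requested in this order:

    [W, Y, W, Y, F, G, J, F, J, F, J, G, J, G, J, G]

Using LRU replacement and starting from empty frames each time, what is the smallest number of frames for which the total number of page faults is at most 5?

f=1: 16 faults
f=2: 7 faults
f=3: 5 faults
f=4: 5 faults
f=5: 5 faults
Smallest f with faults ≤ 5 is 3.

3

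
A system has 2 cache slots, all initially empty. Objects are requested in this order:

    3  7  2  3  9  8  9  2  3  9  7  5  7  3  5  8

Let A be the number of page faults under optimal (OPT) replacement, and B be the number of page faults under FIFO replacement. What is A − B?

Under OPT: F F F . F F . F F . F F . F . F → 11 faults.
Under FIFO: F F F F F F . F F F F F . F . F → 13 faults.
A − B = 11 − 13 = -2.

-2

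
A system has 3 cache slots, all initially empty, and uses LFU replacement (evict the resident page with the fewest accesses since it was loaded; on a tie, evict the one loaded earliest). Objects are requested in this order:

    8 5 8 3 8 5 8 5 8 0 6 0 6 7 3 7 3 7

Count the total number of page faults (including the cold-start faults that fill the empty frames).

8: fault, frames (8)
5: fault, frames (8 5)
8: hit
3: fault, frames (8 5 3)
8: hit
5: hit
8: hit
5: hit
8: hit
0: fault, evict 3, frames (8 5 0)
6: fault, evict 0, frames (8 5 6)
0: fault, evict 6, frames (8 5 0)
6: fault, evict 0, frames (8 5 6)
7: fault, evict 6, frames (8 5 7)
3: fault, evict 7, frames (8 5 3)
7: fault, evict 3, frames (8 5 7)
3: fault, evict 7, frames (8 5 3)
7: fault, evict 3, frames (8 5 7)
Page faults: 12.

12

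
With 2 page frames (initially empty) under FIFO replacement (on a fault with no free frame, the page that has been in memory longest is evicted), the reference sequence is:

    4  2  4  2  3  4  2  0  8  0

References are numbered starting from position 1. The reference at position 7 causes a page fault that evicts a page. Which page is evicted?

pos 1: 4: fault, frames [4]
pos 2: 2: fault, frames [4, 2]
pos 3: 4: hit
pos 4: 2: hit
pos 5: 3: fault, evict 4, frames [2, 3]
pos 6: 4: fault, evict 2, frames [3, 4]
pos 7: 2: fault, evict 3, frames [4, 2]
At position 7, page 3 is evicted.

3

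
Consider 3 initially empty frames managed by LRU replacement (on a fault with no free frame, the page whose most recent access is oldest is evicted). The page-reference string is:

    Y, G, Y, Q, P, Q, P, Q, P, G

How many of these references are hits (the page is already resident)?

5

Y → miss, frames (Y)
G → miss, frames (Y G)
Y → hit
Q → miss, frames (G Y Q)
P → miss, evict G, frames (Y Q P)
Q → hit
P → hit
Q → hit
P → hit
G → miss, evict Y, frames (Q P G)
Hits: 5.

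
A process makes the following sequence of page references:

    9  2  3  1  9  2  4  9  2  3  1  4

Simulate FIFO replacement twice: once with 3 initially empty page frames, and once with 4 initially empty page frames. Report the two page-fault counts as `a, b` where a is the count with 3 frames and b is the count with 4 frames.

9, 10

3 frames: F F F F F F F . . F F . → 9 faults.
4 frames: F F F F . . F F F F F F → 10 faults.
10 > 9: adding a frame increased faults — Belady's anomaly.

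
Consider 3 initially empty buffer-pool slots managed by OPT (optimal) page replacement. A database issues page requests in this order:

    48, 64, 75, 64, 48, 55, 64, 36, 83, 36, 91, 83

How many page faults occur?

7

48 -> fault, frames (48)
64 -> fault, frames (48 64)
75 -> fault, frames (48 64 75)
64 -> hit
48 -> hit
55 -> fault, evict 75, frames (48 64 55)
64 -> hit
36 -> fault, evict 55, frames (48 64 36)
83 -> fault, evict 64, frames (48 36 83)
36 -> hit
91 -> fault, evict 36, frames (48 83 91)
83 -> hit
Page faults: 7.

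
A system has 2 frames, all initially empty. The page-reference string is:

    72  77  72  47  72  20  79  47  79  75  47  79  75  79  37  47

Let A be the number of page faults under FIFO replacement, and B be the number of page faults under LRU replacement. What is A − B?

-1

Under FIFO: F F . F F F F F . F . F . . F F → 11 faults.
Under LRU: F F . F . F F F . F F F F . F F → 12 faults.
A − B = 11 − 12 = -1.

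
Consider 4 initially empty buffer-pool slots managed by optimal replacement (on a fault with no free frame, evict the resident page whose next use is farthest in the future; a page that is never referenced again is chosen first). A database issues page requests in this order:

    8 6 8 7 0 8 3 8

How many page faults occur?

8 → fault, frames [8]
6 → fault, frames [8, 6]
8 → hit
7 → fault, frames [8, 6, 7]
0 → fault, frames [8, 6, 7, 0]
8 → hit
3 → fault, evict 0, frames [8, 6, 7, 3]
8 → hit
Page faults: 5.

5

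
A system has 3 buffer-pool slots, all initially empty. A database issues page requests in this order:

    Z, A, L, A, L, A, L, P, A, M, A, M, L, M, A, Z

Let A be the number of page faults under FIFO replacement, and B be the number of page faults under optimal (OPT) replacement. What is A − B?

2

Under FIFO: F F F . . . . F . F F . F . . F → 8 faults.
Under OPT: F F F . . . . F . F . . . . . F → 6 faults.
A − B = 8 − 6 = 2.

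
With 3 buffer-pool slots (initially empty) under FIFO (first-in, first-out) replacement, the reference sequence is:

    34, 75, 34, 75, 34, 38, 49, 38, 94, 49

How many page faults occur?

5

34 → miss, frames [34]
75 → miss, frames [34, 75]
34 → hit
75 → hit
34 → hit
38 → miss, frames [34, 75, 38]
49 → miss, evict 34, frames [75, 38, 49]
38 → hit
94 → miss, evict 75, frames [38, 49, 94]
49 → hit
Page faults: 5.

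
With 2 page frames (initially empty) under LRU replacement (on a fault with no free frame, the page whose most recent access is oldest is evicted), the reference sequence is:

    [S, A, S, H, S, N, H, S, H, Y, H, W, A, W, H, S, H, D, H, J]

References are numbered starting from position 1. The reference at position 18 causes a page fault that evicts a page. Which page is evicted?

S

pos 1: S -> miss, frames (S)
pos 2: A -> miss, frames (S A)
pos 3: S -> hit
pos 4: H -> miss, evict A, frames (S H)
pos 5: S -> hit
pos 6: N -> miss, evict H, frames (S N)
pos 7: H -> miss, evict S, frames (N H)
pos 8: S -> miss, evict N, frames (H S)
pos 9: H -> hit
pos 10: Y -> miss, evict S, frames (H Y)
pos 11: H -> hit
pos 12: W -> miss, evict Y, frames (H W)
pos 13: A -> miss, evict H, frames (W A)
pos 14: W -> hit
pos 15: H -> miss, evict A, frames (W H)
pos 16: S -> miss, evict W, frames (H S)
pos 17: H -> hit
pos 18: D -> miss, evict S, frames (H D)
At position 18, page S is evicted.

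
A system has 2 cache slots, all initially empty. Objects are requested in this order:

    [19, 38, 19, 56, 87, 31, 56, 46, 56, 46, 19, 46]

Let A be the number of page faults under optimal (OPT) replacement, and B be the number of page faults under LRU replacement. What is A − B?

-1

Under OPT: F F . F F F . F . . F . → 7 faults.
Under LRU: F F . F F F F F . . F . → 8 faults.
A − B = 7 − 8 = -1.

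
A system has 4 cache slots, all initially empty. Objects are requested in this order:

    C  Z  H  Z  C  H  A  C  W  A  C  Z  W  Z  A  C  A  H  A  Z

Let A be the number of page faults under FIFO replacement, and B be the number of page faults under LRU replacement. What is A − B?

2

Under FIFO: F F F . . . F . F . F F . . . . . F F . → 9 faults.
Under LRU: F F F . . . F . F . . F . . . . . F . . → 7 faults.
A − B = 9 − 7 = 2.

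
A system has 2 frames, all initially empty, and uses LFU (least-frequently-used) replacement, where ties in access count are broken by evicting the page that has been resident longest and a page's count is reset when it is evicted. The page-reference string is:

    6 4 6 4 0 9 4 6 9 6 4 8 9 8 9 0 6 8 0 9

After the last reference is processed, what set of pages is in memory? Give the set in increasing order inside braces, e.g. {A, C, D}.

{4, 9}

6 → miss, frames [6]
4 → miss, frames [6, 4]
6 → hit
4 → hit
0 → miss, evict 6, frames [4, 0]
9 → miss, evict 0, frames [4, 9]
4 → hit
6 → miss, evict 9, frames [4, 6]
9 → miss, evict 6, frames [4, 9]
6 → miss, evict 9, frames [4, 6]
4 → hit
8 → miss, evict 6, frames [4, 8]
9 → miss, evict 8, frames [4, 9]
8 → miss, evict 9, frames [4, 8]
9 → miss, evict 8, frames [4, 9]
0 → miss, evict 9, frames [4, 0]
6 → miss, evict 0, frames [4, 6]
8 → miss, evict 6, frames [4, 8]
0 → miss, evict 8, frames [4, 0]
9 → miss, evict 0, frames [4, 9]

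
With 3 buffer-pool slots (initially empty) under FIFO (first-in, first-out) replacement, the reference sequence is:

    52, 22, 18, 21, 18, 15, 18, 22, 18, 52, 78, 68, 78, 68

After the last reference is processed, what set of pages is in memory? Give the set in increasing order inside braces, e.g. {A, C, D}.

52: miss, frames {52}
22: miss, frames {52,22}
18: miss, frames {52,22,18}
21: miss, evict 52, frames {22,18,21}
18: hit
15: miss, evict 22, frames {18,21,15}
18: hit
22: miss, evict 18, frames {21,15,22}
18: miss, evict 21, frames {15,22,18}
52: miss, evict 15, frames {22,18,52}
78: miss, evict 22, frames {18,52,78}
68: miss, evict 18, frames {52,78,68}
78: hit
68: hit

{52, 68, 78}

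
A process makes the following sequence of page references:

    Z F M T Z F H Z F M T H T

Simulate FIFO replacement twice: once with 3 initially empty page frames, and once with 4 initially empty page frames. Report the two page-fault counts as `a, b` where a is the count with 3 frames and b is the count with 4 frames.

9, 10

3 frames: F F F F F F F . . F F . . → 9 faults.
4 frames: F F F F . . F F F F F F . → 10 faults.
10 > 9: adding a frame increased faults — Belady's anomaly.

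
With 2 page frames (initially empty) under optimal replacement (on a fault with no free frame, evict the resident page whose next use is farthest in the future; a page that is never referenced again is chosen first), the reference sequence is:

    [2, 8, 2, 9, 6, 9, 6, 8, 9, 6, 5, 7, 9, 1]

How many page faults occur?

2: fault, frames (2)
8: fault, frames (2 8)
2: hit
9: fault, evict 2, frames (8 9)
6: fault, evict 8, frames (9 6)
9: hit
6: hit
8: fault, evict 6, frames (9 8)
9: hit
6: fault, evict 8, frames (9 6)
5: fault, evict 6, frames (9 5)
7: fault, evict 5, frames (9 7)
9: hit
1: fault, evict 7, frames (9 1)
Page faults: 9.

9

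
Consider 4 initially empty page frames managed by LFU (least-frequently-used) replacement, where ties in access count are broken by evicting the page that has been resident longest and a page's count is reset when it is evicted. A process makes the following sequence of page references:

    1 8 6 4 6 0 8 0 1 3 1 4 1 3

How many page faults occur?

1 -> miss, frames {1}
8 -> miss, frames {1,8}
6 -> miss, frames {1,8,6}
4 -> miss, frames {1,8,6,4}
6 -> hit
0 -> miss, evict 1, frames {8,6,4,0}
8 -> hit
0 -> hit
1 -> miss, evict 4, frames {8,6,0,1}
3 -> miss, evict 1, frames {8,6,0,3}
1 -> miss, evict 3, frames {8,6,0,1}
4 -> miss, evict 1, frames {8,6,0,4}
1 -> miss, evict 4, frames {8,6,0,1}
3 -> miss, evict 1, frames {8,6,0,3}
Page faults: 11.

11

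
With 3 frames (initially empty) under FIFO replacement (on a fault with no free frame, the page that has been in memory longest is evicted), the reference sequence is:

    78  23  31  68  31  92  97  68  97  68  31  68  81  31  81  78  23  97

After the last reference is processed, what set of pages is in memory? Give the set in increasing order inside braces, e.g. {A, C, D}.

78 → fault, frames {78}
23 → fault, frames {78,23}
31 → fault, frames {78,23,31}
68 → fault, evict 78, frames {23,31,68}
31 → hit
92 → fault, evict 23, frames {31,68,92}
97 → fault, evict 31, frames {68,92,97}
68 → hit
97 → hit
68 → hit
31 → fault, evict 68, frames {92,97,31}
68 → fault, evict 92, frames {97,31,68}
81 → fault, evict 97, frames {31,68,81}
31 → hit
81 → hit
78 → fault, evict 31, frames {68,81,78}
23 → fault, evict 68, frames {81,78,23}
97 → fault, evict 81, frames {78,23,97}

{23, 78, 97}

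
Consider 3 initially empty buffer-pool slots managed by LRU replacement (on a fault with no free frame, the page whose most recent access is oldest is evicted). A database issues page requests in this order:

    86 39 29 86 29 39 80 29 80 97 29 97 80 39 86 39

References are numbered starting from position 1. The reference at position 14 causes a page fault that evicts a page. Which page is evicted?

29

pos 1: 86 -> miss, frames [86]
pos 2: 39 -> miss, frames [86, 39]
pos 3: 29 -> miss, frames [86, 39, 29]
pos 4: 86 -> hit
pos 5: 29 -> hit
pos 6: 39 -> hit
pos 7: 80 -> miss, evict 86, frames [29, 39, 80]
pos 8: 29 -> hit
pos 9: 80 -> hit
pos 10: 97 -> miss, evict 39, frames [29, 80, 97]
pos 11: 29 -> hit
pos 12: 97 -> hit
pos 13: 80 -> hit
pos 14: 39 -> miss, evict 29, frames [97, 80, 39]
At position 14, page 29 is evicted.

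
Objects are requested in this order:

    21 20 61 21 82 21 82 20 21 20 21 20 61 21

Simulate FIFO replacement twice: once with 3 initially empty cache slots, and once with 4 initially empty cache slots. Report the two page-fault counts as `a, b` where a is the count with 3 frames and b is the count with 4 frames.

7, 4

3 frames: F F F . F F . F . . . . F . → 7 faults.
4 frames: F F F . F . . . . . . . . . → 4 faults.
4 < 7: adding a frame reduced faults, as is typical.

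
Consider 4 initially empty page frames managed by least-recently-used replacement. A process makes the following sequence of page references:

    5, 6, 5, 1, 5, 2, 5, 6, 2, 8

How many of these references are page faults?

5 -> miss, frames [5]
6 -> miss, frames [5, 6]
5 -> hit
1 -> miss, frames [6, 5, 1]
5 -> hit
2 -> miss, frames [6, 1, 5, 2]
5 -> hit
6 -> hit
2 -> hit
8 -> miss, evict 1, frames [5, 6, 2, 8]
Page faults: 5.

5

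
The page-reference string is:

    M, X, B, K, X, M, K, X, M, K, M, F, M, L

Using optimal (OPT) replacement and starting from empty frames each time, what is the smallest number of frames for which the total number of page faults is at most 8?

3

f=1: 14 faults
f=2: 9 faults
f=3: 6 faults
f=4: 6 faults
f=5: 6 faults
f=6: 6 faults
Smallest f with faults ≤ 8 is 3.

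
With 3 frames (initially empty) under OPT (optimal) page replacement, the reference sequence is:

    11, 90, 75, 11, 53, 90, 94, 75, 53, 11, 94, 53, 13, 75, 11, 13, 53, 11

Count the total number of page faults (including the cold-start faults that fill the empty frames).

9

11 -> miss, frames [11]
90 -> miss, frames [11, 90]
75 -> miss, frames [11, 90, 75]
11 -> hit
53 -> miss, evict 11, frames [90, 75, 53]
90 -> hit
94 -> miss, evict 90, frames [75, 53, 94]
75 -> hit
53 -> hit
11 -> miss, evict 75, frames [53, 94, 11]
94 -> hit
53 -> hit
13 -> miss, evict 94, frames [53, 11, 13]
75 -> miss, evict 53, frames [11, 13, 75]
11 -> hit
13 -> hit
53 -> miss, evict 75, frames [11, 13, 53]
11 -> hit
Page faults: 9.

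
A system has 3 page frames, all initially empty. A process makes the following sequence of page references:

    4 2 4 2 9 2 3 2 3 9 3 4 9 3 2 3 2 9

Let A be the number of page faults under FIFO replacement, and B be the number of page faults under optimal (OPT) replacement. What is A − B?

1

Under FIFO: F F . . F . F . . . . F . . F . . F → 7 faults.
Under OPT: F F . . F . F . . . . F . . F . . . → 6 faults.
A − B = 7 − 6 = 1.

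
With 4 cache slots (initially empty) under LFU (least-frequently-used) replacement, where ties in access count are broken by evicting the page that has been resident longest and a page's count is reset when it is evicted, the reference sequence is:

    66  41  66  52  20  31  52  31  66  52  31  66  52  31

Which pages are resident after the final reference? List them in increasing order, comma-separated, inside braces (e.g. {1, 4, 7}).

{20, 31, 52, 66}

66 → fault, frames (66)
41 → fault, frames (66 41)
66 → hit
52 → fault, frames (66 41 52)
20 → fault, frames (66 41 52 20)
31 → fault, evict 41, frames (66 52 20 31)
52 → hit
31 → hit
66 → hit
52 → hit
31 → hit
66 → hit
52 → hit
31 → hit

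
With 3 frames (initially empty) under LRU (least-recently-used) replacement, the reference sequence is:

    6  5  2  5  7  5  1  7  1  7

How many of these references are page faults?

5

6 -> fault, frames (6)
5 -> fault, frames (6 5)
2 -> fault, frames (6 5 2)
5 -> hit
7 -> fault, evict 6, frames (2 5 7)
5 -> hit
1 -> fault, evict 2, frames (7 5 1)
7 -> hit
1 -> hit
7 -> hit
Page faults: 5.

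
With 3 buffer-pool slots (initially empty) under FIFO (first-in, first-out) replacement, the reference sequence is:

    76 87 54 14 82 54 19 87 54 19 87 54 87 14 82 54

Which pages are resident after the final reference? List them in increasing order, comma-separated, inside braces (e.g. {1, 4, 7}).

76: miss, frames (76)
87: miss, frames (76 87)
54: miss, frames (76 87 54)
14: miss, evict 76, frames (87 54 14)
82: miss, evict 87, frames (54 14 82)
54: hit
19: miss, evict 54, frames (14 82 19)
87: miss, evict 14, frames (82 19 87)
54: miss, evict 82, frames (19 87 54)
19: hit
87: hit
54: hit
87: hit
14: miss, evict 19, frames (87 54 14)
82: miss, evict 87, frames (54 14 82)
54: hit

{14, 54, 82}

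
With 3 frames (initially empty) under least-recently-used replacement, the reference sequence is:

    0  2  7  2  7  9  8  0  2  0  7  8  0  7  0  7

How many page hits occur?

7

0 → fault, frames {0}
2 → fault, frames {0,2}
7 → fault, frames {0,2,7}
2 → hit
7 → hit
9 → fault, evict 0, frames {2,7,9}
8 → fault, evict 2, frames {7,9,8}
0 → fault, evict 7, frames {9,8,0}
2 → fault, evict 9, frames {8,0,2}
0 → hit
7 → fault, evict 8, frames {2,0,7}
8 → fault, evict 2, frames {0,7,8}
0 → hit
7 → hit
0 → hit
7 → hit
Hits: 7.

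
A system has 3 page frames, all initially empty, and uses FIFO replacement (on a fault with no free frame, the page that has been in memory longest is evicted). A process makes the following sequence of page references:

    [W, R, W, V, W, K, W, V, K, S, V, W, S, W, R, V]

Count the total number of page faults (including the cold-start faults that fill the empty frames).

W: fault, frames (W)
R: fault, frames (W R)
W: hit
V: fault, frames (W R V)
W: hit
K: fault, evict W, frames (R V K)
W: fault, evict R, frames (V K W)
V: hit
K: hit
S: fault, evict V, frames (K W S)
V: fault, evict K, frames (W S V)
W: hit
S: hit
W: hit
R: fault, evict W, frames (S V R)
V: hit
Page faults: 8.

8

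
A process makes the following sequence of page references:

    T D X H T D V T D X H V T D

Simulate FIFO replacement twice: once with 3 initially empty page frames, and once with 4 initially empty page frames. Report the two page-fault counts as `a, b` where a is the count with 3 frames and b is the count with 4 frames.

11, 12

3 frames: F F F F F F F . . F F . F F → 11 faults.
4 frames: F F F F . . F F F F F F F F → 12 faults.
12 > 11: adding a frame increased faults — Belady's anomaly.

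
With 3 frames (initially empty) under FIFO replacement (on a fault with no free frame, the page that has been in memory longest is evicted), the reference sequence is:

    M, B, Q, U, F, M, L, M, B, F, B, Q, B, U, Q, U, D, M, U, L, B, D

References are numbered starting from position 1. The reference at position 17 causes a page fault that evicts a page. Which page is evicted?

F

pos 1: M: fault, frames [M]
pos 2: B: fault, frames [M, B]
pos 3: Q: fault, frames [M, B, Q]
pos 4: U: fault, evict M, frames [B, Q, U]
pos 5: F: fault, evict B, frames [Q, U, F]
pos 6: M: fault, evict Q, frames [U, F, M]
pos 7: L: fault, evict U, frames [F, M, L]
pos 8: M: hit
pos 9: B: fault, evict F, frames [M, L, B]
pos 10: F: fault, evict M, frames [L, B, F]
pos 11: B: hit
pos 12: Q: fault, evict L, frames [B, F, Q]
pos 13: B: hit
pos 14: U: fault, evict B, frames [F, Q, U]
pos 15: Q: hit
pos 16: U: hit
pos 17: D: fault, evict F, frames [Q, U, D]
At position 17, page F is evicted.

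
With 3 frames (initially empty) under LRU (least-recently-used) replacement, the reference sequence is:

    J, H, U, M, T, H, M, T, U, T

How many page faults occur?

7

J -> miss, frames (J)
H -> miss, frames (J H)
U -> miss, frames (J H U)
M -> miss, evict J, frames (H U M)
T -> miss, evict H, frames (U M T)
H -> miss, evict U, frames (M T H)
M -> hit
T -> hit
U -> miss, evict H, frames (M T U)
T -> hit
Page faults: 7.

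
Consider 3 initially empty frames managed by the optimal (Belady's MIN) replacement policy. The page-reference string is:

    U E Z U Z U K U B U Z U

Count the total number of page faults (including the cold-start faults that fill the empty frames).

U -> fault, frames (U)
E -> fault, frames (U E)
Z -> fault, frames (U E Z)
U -> hit
Z -> hit
U -> hit
K -> fault, evict E, frames (U Z K)
U -> hit
B -> fault, evict K, frames (U Z B)
U -> hit
Z -> hit
U -> hit
Page faults: 5.

5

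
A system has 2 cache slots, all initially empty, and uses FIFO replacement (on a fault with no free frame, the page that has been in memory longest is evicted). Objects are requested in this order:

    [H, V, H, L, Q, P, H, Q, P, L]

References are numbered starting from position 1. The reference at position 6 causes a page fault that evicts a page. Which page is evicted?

L

pos 1: H → miss, frames (H)
pos 2: V → miss, frames (H V)
pos 3: H → hit
pos 4: L → miss, evict H, frames (V L)
pos 5: Q → miss, evict V, frames (L Q)
pos 6: P → miss, evict L, frames (Q P)
At position 6, page L is evicted.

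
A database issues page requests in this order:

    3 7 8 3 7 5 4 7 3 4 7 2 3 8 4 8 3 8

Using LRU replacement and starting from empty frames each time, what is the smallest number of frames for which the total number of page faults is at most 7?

f=1: 18 faults
f=2: 16 faults
f=3: 10 faults
f=4: 8 faults
f=5: 7 faults
f=6: 6 faults
Smallest f with faults ≤ 7 is 5.

5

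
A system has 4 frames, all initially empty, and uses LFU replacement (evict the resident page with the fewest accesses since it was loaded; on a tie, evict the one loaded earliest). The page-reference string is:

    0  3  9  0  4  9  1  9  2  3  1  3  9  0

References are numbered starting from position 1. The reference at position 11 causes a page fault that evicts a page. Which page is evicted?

pos 1: 0 → miss, frames {0}
pos 2: 3 → miss, frames {0,3}
pos 3: 9 → miss, frames {0,3,9}
pos 4: 0 → hit
pos 5: 4 → miss, frames {0,3,9,4}
pos 6: 9 → hit
pos 7: 1 → miss, evict 3, frames {0,9,4,1}
pos 8: 9 → hit
pos 9: 2 → miss, evict 4, frames {0,9,1,2}
pos 10: 3 → miss, evict 1, frames {0,9,2,3}
pos 11: 1 → miss, evict 2, frames {0,9,3,1}
At position 11, page 2 is evicted.

2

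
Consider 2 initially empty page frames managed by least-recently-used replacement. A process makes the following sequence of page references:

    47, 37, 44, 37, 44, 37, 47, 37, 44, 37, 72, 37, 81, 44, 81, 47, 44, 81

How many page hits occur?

7

47: miss, frames (47)
37: miss, frames (47 37)
44: miss, evict 47, frames (37 44)
37: hit
44: hit
37: hit
47: miss, evict 44, frames (37 47)
37: hit
44: miss, evict 47, frames (37 44)
37: hit
72: miss, evict 44, frames (37 72)
37: hit
81: miss, evict 72, frames (37 81)
44: miss, evict 37, frames (81 44)
81: hit
47: miss, evict 44, frames (81 47)
44: miss, evict 81, frames (47 44)
81: miss, evict 47, frames (44 81)
Hits: 7.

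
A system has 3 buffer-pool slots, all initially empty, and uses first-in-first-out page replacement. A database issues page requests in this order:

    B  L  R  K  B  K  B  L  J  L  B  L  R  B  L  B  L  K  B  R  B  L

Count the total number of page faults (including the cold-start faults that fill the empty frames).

14

B: miss, frames {B}
L: miss, frames {B,L}
R: miss, frames {B,L,R}
K: miss, evict B, frames {L,R,K}
B: miss, evict L, frames {R,K,B}
K: hit
B: hit
L: miss, evict R, frames {K,B,L}
J: miss, evict K, frames {B,L,J}
L: hit
B: hit
L: hit
R: miss, evict B, frames {L,J,R}
B: miss, evict L, frames {J,R,B}
L: miss, evict J, frames {R,B,L}
B: hit
L: hit
K: miss, evict R, frames {B,L,K}
B: hit
R: miss, evict B, frames {L,K,R}
B: miss, evict L, frames {K,R,B}
L: miss, evict K, frames {R,B,L}
Page faults: 14.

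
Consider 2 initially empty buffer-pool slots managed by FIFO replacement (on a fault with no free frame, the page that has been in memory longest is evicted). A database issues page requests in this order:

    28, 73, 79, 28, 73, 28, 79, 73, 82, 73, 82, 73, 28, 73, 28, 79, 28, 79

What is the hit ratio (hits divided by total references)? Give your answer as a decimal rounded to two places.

28 -> miss, frames [28]
73 -> miss, frames [28, 73]
79 -> miss, evict 28, frames [73, 79]
28 -> miss, evict 73, frames [79, 28]
73 -> miss, evict 79, frames [28, 73]
28 -> hit
79 -> miss, evict 28, frames [73, 79]
73 -> hit
82 -> miss, evict 73, frames [79, 82]
73 -> miss, evict 79, frames [82, 73]
82 -> hit
73 -> hit
28 -> miss, evict 82, frames [73, 28]
73 -> hit
28 -> hit
79 -> miss, evict 73, frames [28, 79]
28 -> hit
79 -> hit
Hits: 8 of 18 references → 8/18 = 0.4444.

0.44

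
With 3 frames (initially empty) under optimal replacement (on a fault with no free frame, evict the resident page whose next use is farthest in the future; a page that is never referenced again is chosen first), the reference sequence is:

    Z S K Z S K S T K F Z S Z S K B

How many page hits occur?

9

Z -> fault, frames [Z]
S -> fault, frames [Z, S]
K -> fault, frames [Z, S, K]
Z -> hit
S -> hit
K -> hit
S -> hit
T -> fault, evict S, frames [Z, K, T]
K -> hit
F -> fault, evict T, frames [Z, K, F]
Z -> hit
S -> fault, evict F, frames [Z, K, S]
Z -> hit
S -> hit
K -> hit
B -> fault, evict S, frames [Z, K, B]
Hits: 9.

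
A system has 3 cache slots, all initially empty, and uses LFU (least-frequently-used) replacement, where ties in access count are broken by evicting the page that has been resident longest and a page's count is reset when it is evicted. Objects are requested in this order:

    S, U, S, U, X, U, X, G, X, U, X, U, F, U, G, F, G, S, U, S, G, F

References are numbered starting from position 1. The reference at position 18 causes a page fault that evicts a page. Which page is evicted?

G

pos 1: S → fault, frames {S}
pos 2: U → fault, frames {S,U}
pos 3: S → hit
pos 4: U → hit
pos 5: X → fault, frames {S,U,X}
pos 6: U → hit
pos 7: X → hit
pos 8: G → fault, evict S, frames {U,X,G}
pos 9: X → hit
pos 10: U → hit
pos 11: X → hit
pos 12: U → hit
pos 13: F → fault, evict G, frames {U,X,F}
pos 14: U → hit
pos 15: G → fault, evict F, frames {U,X,G}
pos 16: F → fault, evict G, frames {U,X,F}
pos 17: G → fault, evict F, frames {U,X,G}
pos 18: S → fault, evict G, frames {U,X,S}
At position 18, page G is evicted.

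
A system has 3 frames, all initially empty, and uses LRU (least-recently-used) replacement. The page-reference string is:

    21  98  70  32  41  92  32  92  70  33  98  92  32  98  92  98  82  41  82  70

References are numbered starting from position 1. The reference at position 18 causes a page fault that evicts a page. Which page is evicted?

pos 1: 21: fault, frames [21]
pos 2: 98: fault, frames [21, 98]
pos 3: 70: fault, frames [21, 98, 70]
pos 4: 32: fault, evict 21, frames [98, 70, 32]
pos 5: 41: fault, evict 98, frames [70, 32, 41]
pos 6: 92: fault, evict 70, frames [32, 41, 92]
pos 7: 32: hit
pos 8: 92: hit
pos 9: 70: fault, evict 41, frames [32, 92, 70]
pos 10: 33: fault, evict 32, frames [92, 70, 33]
pos 11: 98: fault, evict 92, frames [70, 33, 98]
pos 12: 92: fault, evict 70, frames [33, 98, 92]
pos 13: 32: fault, evict 33, frames [98, 92, 32]
pos 14: 98: hit
pos 15: 92: hit
pos 16: 98: hit
pos 17: 82: fault, evict 32, frames [92, 98, 82]
pos 18: 41: fault, evict 92, frames [98, 82, 41]
At position 18, page 92 is evicted.

92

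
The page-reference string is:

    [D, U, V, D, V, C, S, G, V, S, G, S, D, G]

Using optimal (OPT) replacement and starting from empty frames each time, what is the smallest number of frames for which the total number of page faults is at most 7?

3

f=1: 14 faults
f=2: 8 faults
f=3: 7 faults
f=4: 6 faults
f=5: 6 faults
f=6: 6 faults
Smallest f with faults ≤ 7 is 3.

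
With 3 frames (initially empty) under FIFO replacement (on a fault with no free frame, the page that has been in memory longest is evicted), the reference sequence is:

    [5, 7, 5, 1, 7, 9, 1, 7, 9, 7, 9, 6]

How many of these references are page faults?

5

5: fault, frames (5)
7: fault, frames (5 7)
5: hit
1: fault, frames (5 7 1)
7: hit
9: fault, evict 5, frames (7 1 9)
1: hit
7: hit
9: hit
7: hit
9: hit
6: fault, evict 7, frames (1 9 6)
Page faults: 5.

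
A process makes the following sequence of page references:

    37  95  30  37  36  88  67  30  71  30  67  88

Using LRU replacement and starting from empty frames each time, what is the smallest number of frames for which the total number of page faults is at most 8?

4

f=1: 12 faults
f=2: 11 faults
f=3: 9 faults
f=4: 8 faults
f=5: 7 faults
f=6: 7 faults
f=7: 7 faults
Smallest f with faults ≤ 8 is 4.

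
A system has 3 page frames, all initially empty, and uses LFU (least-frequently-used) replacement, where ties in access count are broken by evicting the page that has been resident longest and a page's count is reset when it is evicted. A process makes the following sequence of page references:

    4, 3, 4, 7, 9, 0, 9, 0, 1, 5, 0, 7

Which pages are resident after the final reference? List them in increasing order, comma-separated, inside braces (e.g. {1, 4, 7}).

4: miss, frames (4)
3: miss, frames (4 3)
4: hit
7: miss, frames (4 3 7)
9: miss, evict 3, frames (4 7 9)
0: miss, evict 7, frames (4 9 0)
9: hit
0: hit
1: miss, evict 4, frames (9 0 1)
5: miss, evict 1, frames (9 0 5)
0: hit
7: miss, evict 5, frames (9 0 7)

{0, 7, 9}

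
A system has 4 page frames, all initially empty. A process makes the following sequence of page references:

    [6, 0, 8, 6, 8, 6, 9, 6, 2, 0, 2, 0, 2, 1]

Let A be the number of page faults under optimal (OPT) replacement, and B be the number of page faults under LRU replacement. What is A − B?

-1

Under OPT: F F F . . . F . F . . . . F → 6 faults.
Under LRU: F F F . . . F . F F . . . F → 7 faults.
A − B = 6 − 7 = -1.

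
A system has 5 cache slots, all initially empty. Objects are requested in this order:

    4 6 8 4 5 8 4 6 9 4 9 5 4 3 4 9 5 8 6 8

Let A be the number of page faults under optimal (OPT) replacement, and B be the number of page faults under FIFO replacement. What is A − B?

Under OPT: F F F . F . . . F . . . . F . . . . F . → 7 faults.
Under FIFO: F F F . F . . . F . . . . F F . . . F F → 9 faults.
A − B = 7 − 9 = -2.

-2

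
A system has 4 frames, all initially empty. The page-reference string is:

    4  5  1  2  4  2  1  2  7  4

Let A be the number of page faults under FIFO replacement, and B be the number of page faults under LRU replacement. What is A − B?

Under FIFO: F F F F . . . . F F → 6 faults.
Under LRU: F F F F . . . . F . → 5 faults.
A − B = 6 − 5 = 1.

1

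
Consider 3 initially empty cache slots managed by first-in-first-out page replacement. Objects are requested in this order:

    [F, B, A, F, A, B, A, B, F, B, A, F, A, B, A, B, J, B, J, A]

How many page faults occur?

F: miss, frames (F)
B: miss, frames (F B)
A: miss, frames (F B A)
F: hit
A: hit
B: hit
A: hit
B: hit
F: hit
B: hit
A: hit
F: hit
A: hit
B: hit
A: hit
B: hit
J: miss, evict F, frames (B A J)
B: hit
J: hit
A: hit
Page faults: 4.

4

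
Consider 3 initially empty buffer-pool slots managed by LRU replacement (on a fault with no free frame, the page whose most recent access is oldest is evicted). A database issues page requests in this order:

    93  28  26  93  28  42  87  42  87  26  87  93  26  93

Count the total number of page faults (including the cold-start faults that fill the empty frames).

93 -> fault, frames {93}
28 -> fault, frames {93,28}
26 -> fault, frames {93,28,26}
93 -> hit
28 -> hit
42 -> fault, evict 26, frames {93,28,42}
87 -> fault, evict 93, frames {28,42,87}
42 -> hit
87 -> hit
26 -> fault, evict 28, frames {42,87,26}
87 -> hit
93 -> fault, evict 42, frames {26,87,93}
26 -> hit
93 -> hit
Page faults: 7.

7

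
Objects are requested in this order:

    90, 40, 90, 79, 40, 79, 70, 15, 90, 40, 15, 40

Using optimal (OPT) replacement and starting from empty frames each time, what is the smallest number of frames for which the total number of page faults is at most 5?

3

f=1: 12 faults
f=2: 7 faults
f=3: 5 faults
f=4: 5 faults
f=5: 5 faults
Smallest f with faults ≤ 5 is 3.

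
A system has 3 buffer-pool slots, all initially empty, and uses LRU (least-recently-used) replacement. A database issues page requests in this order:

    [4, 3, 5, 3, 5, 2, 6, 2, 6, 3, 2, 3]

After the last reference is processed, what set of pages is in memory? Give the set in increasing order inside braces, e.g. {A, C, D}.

4: miss, frames [4]
3: miss, frames [4, 3]
5: miss, frames [4, 3, 5]
3: hit
5: hit
2: miss, evict 4, frames [3, 5, 2]
6: miss, evict 3, frames [5, 2, 6]
2: hit
6: hit
3: miss, evict 5, frames [2, 6, 3]
2: hit
3: hit

{2, 3, 6}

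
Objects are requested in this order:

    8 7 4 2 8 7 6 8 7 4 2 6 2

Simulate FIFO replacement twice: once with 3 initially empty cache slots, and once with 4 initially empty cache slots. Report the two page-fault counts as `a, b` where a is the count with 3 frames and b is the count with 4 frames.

9, 10

3 frames: F F F F F F F . . F F . . → 9 faults.
4 frames: F F F F . . F F F F F F . → 10 faults.
10 > 9: adding a frame increased faults — Belady's anomaly.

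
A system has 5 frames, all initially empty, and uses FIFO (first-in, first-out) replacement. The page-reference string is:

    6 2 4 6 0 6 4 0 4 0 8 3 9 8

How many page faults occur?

6 → miss, frames [6]
2 → miss, frames [6, 2]
4 → miss, frames [6, 2, 4]
6 → hit
0 → miss, frames [6, 2, 4, 0]
6 → hit
4 → hit
0 → hit
4 → hit
0 → hit
8 → miss, frames [6, 2, 4, 0, 8]
3 → miss, evict 6, frames [2, 4, 0, 8, 3]
9 → miss, evict 2, frames [4, 0, 8, 3, 9]
8 → hit
Page faults: 7.

7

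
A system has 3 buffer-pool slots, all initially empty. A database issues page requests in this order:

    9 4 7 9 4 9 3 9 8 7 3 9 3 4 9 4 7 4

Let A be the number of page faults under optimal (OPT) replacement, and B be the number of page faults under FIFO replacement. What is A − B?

Under OPT: F F F . . . F . F . . F . F . . . . → 7 faults.
Under FIFO: F F F . . . F F F F F F . F . . F . → 11 faults.
A − B = 7 − 11 = -4.

-4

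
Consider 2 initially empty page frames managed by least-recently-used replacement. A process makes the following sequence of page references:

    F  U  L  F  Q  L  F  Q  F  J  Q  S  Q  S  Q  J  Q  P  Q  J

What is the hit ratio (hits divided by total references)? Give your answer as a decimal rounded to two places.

0.30

F → miss, frames [F]
U → miss, frames [F, U]
L → miss, evict F, frames [U, L]
F → miss, evict U, frames [L, F]
Q → miss, evict L, frames [F, Q]
L → miss, evict F, frames [Q, L]
F → miss, evict Q, frames [L, F]
Q → miss, evict L, frames [F, Q]
F → hit
J → miss, evict Q, frames [F, J]
Q → miss, evict F, frames [J, Q]
S → miss, evict J, frames [Q, S]
Q → hit
S → hit
Q → hit
J → miss, evict S, frames [Q, J]
Q → hit
P → miss, evict J, frames [Q, P]
Q → hit
J → miss, evict P, frames [Q, J]
Hits: 6 of 20 references → 6/20 = 0.3000.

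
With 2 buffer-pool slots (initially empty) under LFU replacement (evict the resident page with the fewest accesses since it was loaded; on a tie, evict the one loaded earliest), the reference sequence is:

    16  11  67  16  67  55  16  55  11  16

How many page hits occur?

1

16 → fault, frames [16]
11 → fault, frames [16, 11]
67 → fault, evict 16, frames [11, 67]
16 → fault, evict 11, frames [67, 16]
67 → hit
55 → fault, evict 16, frames [67, 55]
16 → fault, evict 55, frames [67, 16]
55 → fault, evict 16, frames [67, 55]
11 → fault, evict 55, frames [67, 11]
16 → fault, evict 11, frames [67, 16]
Hits: 1.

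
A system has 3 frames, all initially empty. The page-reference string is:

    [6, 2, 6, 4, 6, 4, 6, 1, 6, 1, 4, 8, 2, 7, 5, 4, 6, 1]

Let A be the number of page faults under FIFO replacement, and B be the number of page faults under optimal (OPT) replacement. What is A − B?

Under FIFO: F F . F . . . F F . . F F F F F F F → 12 faults.
Under OPT: F F . F . . . F . . . F F F F . . F → 9 faults.
A − B = 12 − 9 = 3.

3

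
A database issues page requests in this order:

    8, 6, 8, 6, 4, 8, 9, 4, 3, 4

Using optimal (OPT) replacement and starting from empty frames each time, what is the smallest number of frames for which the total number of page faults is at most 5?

f=1: 10 faults
f=2: 5 faults
f=3: 5 faults
f=4: 5 faults
f=5: 5 faults
Smallest f with faults ≤ 5 is 2.

2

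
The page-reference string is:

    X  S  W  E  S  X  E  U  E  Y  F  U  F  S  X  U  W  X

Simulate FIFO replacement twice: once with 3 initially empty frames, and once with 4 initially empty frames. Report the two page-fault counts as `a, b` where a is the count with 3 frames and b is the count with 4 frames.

12, 11

3 frames: F F F F . F . F . F F . . F F F F . → 12 faults.
4 frames: F F F F . . . F . F F . . F F F F . → 11 faults.
11 < 12: adding a frame reduced faults, as is typical.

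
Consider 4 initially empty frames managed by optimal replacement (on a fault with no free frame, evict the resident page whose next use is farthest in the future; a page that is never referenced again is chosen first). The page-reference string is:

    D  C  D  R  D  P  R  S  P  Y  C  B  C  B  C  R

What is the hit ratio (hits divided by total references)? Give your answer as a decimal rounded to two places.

0.56

D: fault, frames [D]
C: fault, frames [D, C]
D: hit
R: fault, frames [D, C, R]
D: hit
P: fault, frames [D, C, R, P]
R: hit
S: fault, evict D, frames [C, R, P, S]
P: hit
Y: fault, evict S, frames [C, R, P, Y]
C: hit
B: fault, evict Y, frames [C, R, P, B]
C: hit
B: hit
C: hit
R: hit
Hits: 9 of 16 references → 9/16 = 0.5625.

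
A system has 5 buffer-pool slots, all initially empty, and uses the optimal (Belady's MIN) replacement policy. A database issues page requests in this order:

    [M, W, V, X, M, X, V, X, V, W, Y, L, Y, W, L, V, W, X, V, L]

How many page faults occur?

M: fault, frames (M)
W: fault, frames (M W)
V: fault, frames (M W V)
X: fault, frames (M W V X)
M: hit
X: hit
V: hit
X: hit
V: hit
W: hit
Y: fault, frames (M W V X Y)
L: fault, evict M, frames (W V X Y L)
Y: hit
W: hit
L: hit
V: hit
W: hit
X: hit
V: hit
L: hit
Page faults: 6.

6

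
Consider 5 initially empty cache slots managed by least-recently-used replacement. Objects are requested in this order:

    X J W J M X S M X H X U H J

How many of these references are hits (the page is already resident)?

6

X → fault, frames {X}
J → fault, frames {X,J}
W → fault, frames {X,J,W}
J → hit
M → fault, frames {X,W,J,M}
X → hit
S → fault, frames {W,J,M,X,S}
M → hit
X → hit
H → fault, evict W, frames {J,S,M,X,H}
X → hit
U → fault, evict J, frames {S,M,H,X,U}
H → hit
J → fault, evict S, frames {M,X,U,H,J}
Hits: 6.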